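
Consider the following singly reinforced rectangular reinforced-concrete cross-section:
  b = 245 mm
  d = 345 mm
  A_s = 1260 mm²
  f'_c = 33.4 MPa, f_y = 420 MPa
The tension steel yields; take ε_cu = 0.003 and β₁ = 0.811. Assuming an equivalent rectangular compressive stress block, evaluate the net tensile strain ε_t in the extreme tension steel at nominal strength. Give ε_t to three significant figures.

ε_t ≈ 0.00803

a = A_s f_y/(0.85 f'_c b) = 76.08 mm.
β₁ = 0.811, so c = a/β₁ = 76.08/0.811 = 93.81 mm.
From the linear strain diagram with ε_cu = 0.003: ε_t = 0.003 (d − c)/c = 0.003 × (345 − 93.81)/93.81 = 0.00803.
Since ε_t ≥ 0.005, the section is tension-controlled.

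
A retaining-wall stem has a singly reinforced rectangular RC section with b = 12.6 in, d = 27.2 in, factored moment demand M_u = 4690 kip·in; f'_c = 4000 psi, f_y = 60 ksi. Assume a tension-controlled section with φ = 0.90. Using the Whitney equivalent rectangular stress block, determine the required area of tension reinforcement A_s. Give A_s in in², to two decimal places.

M_n = M_u/φ = 4690/0.90 = 5211.11 kip·in.
From M_n = 0.85 f'_c a b (d − a/2):
a = d − √(d² − 2M_n/(0.85 f'_c b)) = 27.2 − √(27.2² − 2 × 5211.11/(0.85 × 4 × 12.6)) = 4.916 in.
A_s = 0.85 f'_c a b / f_y = 0.85 × 4 × 4.916 × 12.6 / 60 = 3.510 in².

A_s ≈ 3.51 in²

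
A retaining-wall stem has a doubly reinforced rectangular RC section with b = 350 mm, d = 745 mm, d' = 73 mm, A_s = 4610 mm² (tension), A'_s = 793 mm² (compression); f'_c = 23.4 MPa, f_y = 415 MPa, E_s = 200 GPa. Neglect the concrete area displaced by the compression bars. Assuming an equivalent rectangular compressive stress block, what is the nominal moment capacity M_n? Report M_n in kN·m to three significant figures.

Assume both tension and compression steel yield.
Net tension couple steel: A_s − A'_s = 3817 mm².
a = (A_s − A'_s) f_y / (0.85 f'_c b) = 1584055/(0.85 × 23.4 × 350) = 227.55 mm.
c = a/β₁ = 227.55/0.85 = 267.71 mm; ε'_s = 0.003(c − d')/c = 0.0022 ≥ f_y/E_s = 0.0021, so compression steel does yield.
M_n = (A_s − A'_s) f_y (d − a/2) + A'_s f_y (d − d') = [1584055 × (745 − 113.775) + 329095 × (745 − 73)] × 10⁻⁶ = 999.90 + 221.15 = 1221.05 kN·m.

M_n ≈ 1220 kN·m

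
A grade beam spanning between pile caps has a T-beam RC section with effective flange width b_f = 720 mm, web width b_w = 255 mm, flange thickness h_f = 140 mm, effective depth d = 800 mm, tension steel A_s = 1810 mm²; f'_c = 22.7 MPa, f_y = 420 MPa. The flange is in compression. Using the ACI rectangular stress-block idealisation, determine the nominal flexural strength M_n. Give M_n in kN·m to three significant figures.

Tension: T = A_s f_y = 1810 × 420 = 760200 N.
Try a within the flange: a = T/(0.85 f'_c b_f) = 760200/(0.85 × 22.7 × 720) = 54.72 mm.
Since a = 54.72 ≤ h_f = 140 mm, the stress block lies entirely in the flange; analyse as a rectangular beam of width b_f.
M_n = T(d − a/2) = 760200 × (800 − 27.36) = 587.36 × 10⁶ N·mm.
M_n = 587.36 kN·m.

M_n ≈ 587 kN·m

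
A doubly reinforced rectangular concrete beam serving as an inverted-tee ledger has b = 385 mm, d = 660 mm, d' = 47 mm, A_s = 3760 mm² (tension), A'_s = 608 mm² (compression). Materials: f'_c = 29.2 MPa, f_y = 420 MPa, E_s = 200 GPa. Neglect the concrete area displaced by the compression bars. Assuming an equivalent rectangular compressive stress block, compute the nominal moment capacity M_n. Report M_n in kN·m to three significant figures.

M_n ≈ 939 kN·m

Assume both tension and compression steel yield.
Net tension couple steel: A_s − A'_s = 3152 mm².
a = (A_s − A'_s) f_y / (0.85 f'_c b) = 1323840/(0.85 × 29.2 × 385) = 138.54 mm.
c = a/β₁ = 138.54/0.841 = 164.73 mm; ε'_s = 0.003(c − d')/c = 0.0021 ≥ f_y/E_s = 0.0021, so compression steel does yield.
M_n = (A_s − A'_s) f_y (d − a/2) + A'_s f_y (d − d') = [1323840 × (660 − 69.27) + 255360 × (660 − 47)] × 10⁻⁶ = 782.03 + 156.54 = 938.57 kN·m.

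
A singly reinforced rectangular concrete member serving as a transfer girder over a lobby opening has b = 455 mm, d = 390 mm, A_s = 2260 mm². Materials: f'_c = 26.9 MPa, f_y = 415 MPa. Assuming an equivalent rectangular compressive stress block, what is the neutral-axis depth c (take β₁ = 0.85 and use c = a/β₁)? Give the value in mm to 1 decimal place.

T = A_s f_y = 2260 × 415 = 937900 N = 937.9 kN.
Setting C = 0.85 f'_c a b equal to T: a = 937900/(0.85 × 26.9 × 455) = 90.152 mm.
With β₁ = 0.85, c = a/β₁ = 90.152/0.85 = 106.1 mm.

c ≈ 106.1 mm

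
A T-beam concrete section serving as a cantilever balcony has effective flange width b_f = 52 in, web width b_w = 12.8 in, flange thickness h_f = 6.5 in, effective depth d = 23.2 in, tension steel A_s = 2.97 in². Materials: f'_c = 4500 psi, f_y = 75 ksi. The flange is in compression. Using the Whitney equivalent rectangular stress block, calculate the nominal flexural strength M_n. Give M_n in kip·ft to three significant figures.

M_n ≈ 420 kip·ft

Tension: T = A_s f_y = 2.97 × 75 = 222.75 kips.
Try a within the flange: a = T/(0.85 f'_c b_f) = 222.75/(0.85 × 4.5 × 52) = 1.120 in.
Since a = 1.120 ≤ h_f = 6.5 in, the stress block lies entirely in the flange; analyse as a rectangular beam of width b_f.
M_n = T(d − a/2) = 222.75 × (23.2 − 0.56) = 5043.1 kip·in.
M_n = 5043.1/12 = 420.26 kip·ft.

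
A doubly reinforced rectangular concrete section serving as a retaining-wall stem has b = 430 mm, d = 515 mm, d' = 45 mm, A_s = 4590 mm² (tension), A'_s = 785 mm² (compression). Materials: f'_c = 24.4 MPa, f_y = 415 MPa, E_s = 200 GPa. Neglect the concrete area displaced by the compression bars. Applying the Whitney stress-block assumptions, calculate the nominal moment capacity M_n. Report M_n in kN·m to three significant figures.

M_n ≈ 827 kN·m

Assume both tension and compression steel yield.
Net tension couple steel: A_s − A'_s = 3805 mm².
a = (A_s − A'_s) f_y / (0.85 f'_c b) = 1579075/(0.85 × 24.4 × 430) = 177.06 mm.
c = a/β₁ = 177.06/0.85 = 208.31 mm; ε'_s = 0.003(c − d')/c = 0.0024 ≥ f_y/E_s = 0.0021, so compression steel does yield.
M_n = (A_s − A'_s) f_y (d − a/2) + A'_s f_y (d − d') = [1579075 × (515 − 88.53) + 325775 × (515 − 45)] × 10⁻⁶ = 673.43 + 153.11 = 826.54 kN·m.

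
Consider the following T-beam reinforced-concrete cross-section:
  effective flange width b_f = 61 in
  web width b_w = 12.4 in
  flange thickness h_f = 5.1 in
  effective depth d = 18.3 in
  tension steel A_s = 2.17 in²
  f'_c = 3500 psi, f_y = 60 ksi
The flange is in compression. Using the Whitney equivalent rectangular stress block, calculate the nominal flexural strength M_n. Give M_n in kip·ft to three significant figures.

M_n ≈ 195 kip·ft

Tension: T = A_s f_y = 2.17 × 60 = 130.2 kips.
Try a within the flange: a = T/(0.85 f'_c b_f) = 130.2/(0.85 × 3.5 × 61) = 0.717 in.
Since a = 0.717 ≤ h_f = 5.1 in, the stress block lies entirely in the flange; analyse as a rectangular beam of width b_f.
M_n = T(d − a/2) = 130.2 × (18.3 − 0.3585) = 2336.0 kip·in.
M_n = 2336.0/12 = 194.67 kip·ft.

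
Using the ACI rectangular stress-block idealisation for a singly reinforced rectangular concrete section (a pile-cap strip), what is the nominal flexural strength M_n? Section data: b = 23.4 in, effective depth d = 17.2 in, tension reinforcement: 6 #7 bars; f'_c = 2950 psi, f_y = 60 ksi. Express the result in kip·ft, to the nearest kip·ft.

M_n ≈ 276 kip·ft

A_s = 6 × 0.6 = 3.6 in².
T = A_s f_y = 3.6 × 60 = 216 kips.
a = T/(0.85 f'_c b) = 216/(0.85 × 2.95 × 23.4) = 3.681 in.
M_n = T(d − a/2) = 216 × (17.2 − 1.8405) = 3317.7 kip·in = 3317.7/12 = 276.48 kip·ft.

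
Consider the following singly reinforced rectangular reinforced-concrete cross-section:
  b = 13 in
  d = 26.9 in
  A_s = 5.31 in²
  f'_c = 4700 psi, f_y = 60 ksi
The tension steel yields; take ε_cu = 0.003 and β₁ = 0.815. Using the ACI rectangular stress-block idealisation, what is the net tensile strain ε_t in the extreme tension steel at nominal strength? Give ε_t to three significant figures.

ε_t ≈ 0.00772

a = A_s f_y/(0.85 f'_c b) = 6.135 in.
β₁ = 0.815, so c = a/β₁ = 6.135/0.815 = 7.528 in.
From the linear strain diagram with ε_cu = 0.003: ε_t = 0.003 (d − c)/c = 0.003 × (26.9 − 7.528)/7.528 = 0.00772.
Since ε_t ≥ 0.005, the section is tension-controlled.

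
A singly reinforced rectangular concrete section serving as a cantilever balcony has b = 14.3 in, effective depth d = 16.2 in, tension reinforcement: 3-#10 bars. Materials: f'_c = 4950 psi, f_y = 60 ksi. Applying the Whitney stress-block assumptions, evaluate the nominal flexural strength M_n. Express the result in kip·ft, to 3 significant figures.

M_n ≈ 272 kip·ft

A_s = 3 × 1.27 = 3.81 in².
T = A_s f_y = 3.81 × 60 = 228.6 kips.
a = T/(0.85 f'_c b) = 228.6/(0.85 × 4.95 × 14.3) = 3.799 in.
M_n = T(d − a/2) = 228.6 × (16.2 − 1.8995) = 3269.1 kip·in = 3269.1/12 = 272.43 kip·ft.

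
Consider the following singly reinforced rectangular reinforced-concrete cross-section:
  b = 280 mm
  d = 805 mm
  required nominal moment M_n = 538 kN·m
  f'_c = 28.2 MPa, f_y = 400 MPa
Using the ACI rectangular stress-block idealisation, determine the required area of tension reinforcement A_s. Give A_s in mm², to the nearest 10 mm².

A_s ≈ 1790 mm²

With M_n = 0.85 f'_c a b (d − a/2), solve the quadratic for a:
a = d − √(d² − 2M_n/(0.85 f'_c b)) = 805 − √(805² − 2 × 538×10⁶/(0.85 × 28.2 × 280)) = 106.64 mm.
A_s = 0.85 f'_c a b / f_y = 0.85 × 28.2 × 106.64 × 280 / 400 = 1789.3 mm².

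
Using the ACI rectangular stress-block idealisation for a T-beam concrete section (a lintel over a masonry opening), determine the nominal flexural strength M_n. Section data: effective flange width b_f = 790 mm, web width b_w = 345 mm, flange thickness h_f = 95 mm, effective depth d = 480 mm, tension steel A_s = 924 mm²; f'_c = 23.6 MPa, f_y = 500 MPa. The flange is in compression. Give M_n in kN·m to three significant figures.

M_n ≈ 215 kN·m

Tension: T = A_s f_y = 924 × 500 = 462000 N.
Try a within the flange: a = T/(0.85 f'_c b_f) = 462000/(0.85 × 23.6 × 790) = 29.15 mm.
Since a = 29.15 ≤ h_f = 95 mm, the stress block lies entirely in the flange; analyse as a rectangular beam of width b_f.
M_n = T(d − a/2) = 462000 × (480 − 14.575) = 215.03 × 10⁶ N·mm.
M_n = 215.03 kN·m.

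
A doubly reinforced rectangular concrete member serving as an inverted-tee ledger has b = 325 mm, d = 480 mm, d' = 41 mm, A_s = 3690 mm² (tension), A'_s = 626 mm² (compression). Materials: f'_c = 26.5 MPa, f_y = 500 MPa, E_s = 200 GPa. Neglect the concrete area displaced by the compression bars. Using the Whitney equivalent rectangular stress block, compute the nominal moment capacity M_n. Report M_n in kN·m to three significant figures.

Assume both tension and compression steel yield.
Net tension couple steel: A_s − A'_s = 3064 mm².
a = (A_s − A'_s) f_y / (0.85 f'_c b) = 1532000/(0.85 × 26.5 × 325) = 209.27 mm.
c = a/β₁ = 209.27/0.85 = 246.20 mm; ε'_s = 0.003(c − d')/c = 0.0025 ≥ f_y/E_s = 0.0025, so compression steel does yield.
M_n = (A_s − A'_s) f_y (d − a/2) + A'_s f_y (d − d') = [1532000 × (480 − 104.635) + 313000 × (480 − 41)] × 10⁻⁶ = 575.06 + 137.41 = 712.47 kN·m.

M_n ≈ 712 kN·m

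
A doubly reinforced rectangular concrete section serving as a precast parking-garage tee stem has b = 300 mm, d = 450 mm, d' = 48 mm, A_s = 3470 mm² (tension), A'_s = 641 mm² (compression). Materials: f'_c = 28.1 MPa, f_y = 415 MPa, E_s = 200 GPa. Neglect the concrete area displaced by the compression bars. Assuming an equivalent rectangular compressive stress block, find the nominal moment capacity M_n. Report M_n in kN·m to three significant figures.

M_n ≈ 539 kN·m

Assume both tension and compression steel yield.
Net tension couple steel: A_s − A'_s = 2829 mm².
a = (A_s − A'_s) f_y / (0.85 f'_c b) = 1174035/(0.85 × 28.1 × 300) = 163.85 mm.
c = a/β₁ = 163.85/0.849 = 192.99 mm; ε'_s = 0.003(c − d')/c = 0.0023 ≥ f_y/E_s = 0.0021, so compression steel does yield.
M_n = (A_s − A'_s) f_y (d − a/2) + A'_s f_y (d − d') = [1174035 × (450 − 81.925) + 266015 × (450 − 48)] × 10⁻⁶ = 432.13 + 106.94 = 539.07 kN·m.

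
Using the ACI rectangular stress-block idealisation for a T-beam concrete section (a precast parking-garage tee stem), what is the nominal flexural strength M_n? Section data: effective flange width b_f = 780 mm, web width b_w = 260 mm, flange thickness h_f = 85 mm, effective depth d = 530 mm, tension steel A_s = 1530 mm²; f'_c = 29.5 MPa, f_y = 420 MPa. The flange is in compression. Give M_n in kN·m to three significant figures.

Tension: T = A_s f_y = 1530 × 420 = 642600 N.
Try a within the flange: a = T/(0.85 f'_c b_f) = 642600/(0.85 × 29.5 × 780) = 32.86 mm.
Since a = 32.86 ≤ h_f = 85 mm, the stress block lies entirely in the flange; analyse as a rectangular beam of width b_f.
M_n = T(d − a/2) = 642600 × (530 − 16.43) = 330.02 × 10⁶ N·mm.
M_n = 330.02 kN·m.

M_n ≈ 330 kN·m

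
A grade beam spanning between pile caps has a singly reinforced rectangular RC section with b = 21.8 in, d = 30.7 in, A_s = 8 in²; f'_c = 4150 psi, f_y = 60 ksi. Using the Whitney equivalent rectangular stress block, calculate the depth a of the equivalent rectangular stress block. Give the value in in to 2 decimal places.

a ≈ 6.24 in

T = A_s f_y = 8 × 60 = 480 kips.
a = T/(0.85 f'_c b) = 480/(0.85 × 4.15 × 21.8) = 6.24 in.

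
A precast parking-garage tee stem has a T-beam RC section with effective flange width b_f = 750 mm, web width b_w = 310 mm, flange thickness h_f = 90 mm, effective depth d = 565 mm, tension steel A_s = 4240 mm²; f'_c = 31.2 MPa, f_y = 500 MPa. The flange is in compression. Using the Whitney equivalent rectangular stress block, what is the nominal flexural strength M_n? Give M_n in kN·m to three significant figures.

M_n ≈ 1080 kN·m

Tension: T = A_s f_y = 4240 × 500 = 2120000 N.
Try a within the flange: a = T/(0.85 f'_c b_f) = 2120000/(0.85 × 31.2 × 750) = 106.59 mm.
a = 106.59 > h_f = 90 mm: the block extends into the web. Split into flange-overhang and web parts.
C_f = 0.85 f'_c (b_f − b_w) h_f = 0.85 × 31.2 × (750 − 310) × 90 = 1050192 N.
Remaining web compression depth: a_w = (T − C_f)/(0.85 f'_c b_w) = (2120000 − 1050192)/(0.85 × 31.2 × 310) = 130.13 mm.
M_n = C_f(d − h_f/2) + (T − C_f)(d − a_w/2) = 1050192 × (565 − 45) + 1069808 × (565 − 65.065) = 546.10 + 534.83 = 1080.93 × 10⁶ N·mm.
M_n = 1080.93 kN·m.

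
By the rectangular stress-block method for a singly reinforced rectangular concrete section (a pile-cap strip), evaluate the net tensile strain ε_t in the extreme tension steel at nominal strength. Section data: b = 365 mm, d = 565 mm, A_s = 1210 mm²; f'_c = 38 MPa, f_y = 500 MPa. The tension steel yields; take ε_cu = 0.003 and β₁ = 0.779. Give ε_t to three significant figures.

ε_t ≈ 0.0227

a = A_s f_y/(0.85 f'_c b) = 51.32 mm.
β₁ = 0.779, so c = a/β₁ = 51.32/0.779 = 65.88 mm.
From the linear strain diagram with ε_cu = 0.003: ε_t = 0.003 (d − c)/c = 0.003 × (565 − 65.88)/65.88 = 0.0227.
Since ε_t ≥ 0.005, the section is tension-controlled.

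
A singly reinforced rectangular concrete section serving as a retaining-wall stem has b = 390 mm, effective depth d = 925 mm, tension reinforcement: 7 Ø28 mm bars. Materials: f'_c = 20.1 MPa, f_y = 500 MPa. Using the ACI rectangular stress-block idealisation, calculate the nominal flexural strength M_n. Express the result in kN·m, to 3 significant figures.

A_s = 7 × 616 = 4312 mm².
T = A_s f_y = 4312 × 500 = 2156000 N = 2156 kN.
From C = T: a = T/(0.85 f'_c b) = 2156000/(0.85 × 20.1 × 390) = 323.57 mm.
M_n = T(d − a/2) = 2156 kN × (925 − 161.785) mm = 1645.49 kN·m.

M_n ≈ 1650 kN·m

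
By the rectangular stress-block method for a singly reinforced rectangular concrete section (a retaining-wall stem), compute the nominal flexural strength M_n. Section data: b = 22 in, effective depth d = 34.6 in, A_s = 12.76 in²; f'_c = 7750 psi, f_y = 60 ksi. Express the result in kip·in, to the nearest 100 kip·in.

M_n ≈ 24500 kip·in

T = A_s f_y = 12.76 × 60 = 765.6 kips.
a = T/(0.85 f'_c b) = 765.6/(0.85 × 7.75 × 22) = 5.283 in.
M_n = T(d − a/2) = 765.6 × (34.6 − 2.6415) = 24467.4 kip·in.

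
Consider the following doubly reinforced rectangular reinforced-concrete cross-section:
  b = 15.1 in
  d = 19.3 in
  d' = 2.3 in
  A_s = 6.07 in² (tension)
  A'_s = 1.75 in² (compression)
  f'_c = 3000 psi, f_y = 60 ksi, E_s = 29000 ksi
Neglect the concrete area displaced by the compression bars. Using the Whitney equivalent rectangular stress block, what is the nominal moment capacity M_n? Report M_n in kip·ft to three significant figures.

M_n ≈ 493 kip·ft

Assume both steels yield.
a = (A_s − A'_s) f_y/(0.85 f'_c b) = (6.07 − 1.75) × 60/(0.85 × 3 × 15.1) = 6.732 in.
c = a/β₁ = 6.732/0.85 = 7.920 in; ε'_s = 0.003(c − d')/c = 0.0021 ≥ ε_y = 0.0021, so the compression steel yields.
M_n = (A_s − A'_s) f_y (d − a/2) + A'_s f_y (d − d') = 259.2 × (19.3 − 3.366) + 105 × (19.3 − 2.3) = 4130.1 + 1785.0 = 5915.1 kip·in = 5915.1/12 = 492.93 kip·ft.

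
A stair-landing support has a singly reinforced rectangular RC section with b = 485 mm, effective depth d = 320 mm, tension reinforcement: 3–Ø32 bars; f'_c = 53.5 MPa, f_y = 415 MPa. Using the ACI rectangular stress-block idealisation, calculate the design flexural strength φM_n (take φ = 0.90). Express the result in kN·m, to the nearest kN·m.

A_s = 3 × 804 = 2412 mm².
T = A_s f_y = 2412 × 415 = 1000980 N = 1000.98 kN.
From C = T: a = T/(0.85 f'_c b) = 1000980/(0.85 × 53.5 × 485) = 45.38 mm.
M_n = T(d − a/2) = 1000.98 kN × (320 − 22.69) mm = 297.60 kN·m.
φM_n = 0.90 × 297.60 = 267.84 kN·m.

φM_n ≈ 268 kN·m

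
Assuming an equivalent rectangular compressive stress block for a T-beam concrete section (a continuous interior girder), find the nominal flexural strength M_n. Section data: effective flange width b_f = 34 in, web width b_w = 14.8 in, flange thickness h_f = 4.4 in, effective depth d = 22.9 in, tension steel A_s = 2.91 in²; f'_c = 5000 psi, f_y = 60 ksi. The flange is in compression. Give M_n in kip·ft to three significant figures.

Tension: T = A_s f_y = 2.91 × 60 = 174.6 kips.
Try a within the flange: a = T/(0.85 f'_c b_f) = 174.6/(0.85 × 5 × 34) = 1.208 in.
Since a = 1.208 ≤ h_f = 4.4 in, the stress block lies entirely in the flange; analyse as a rectangular beam of width b_f.
M_n = T(d − a/2) = 174.6 × (22.9 − 0.604) = 3892.9 kip·in.
M_n = 3892.9/12 = 324.41 kip·ft.

M_n ≈ 324 kip·ft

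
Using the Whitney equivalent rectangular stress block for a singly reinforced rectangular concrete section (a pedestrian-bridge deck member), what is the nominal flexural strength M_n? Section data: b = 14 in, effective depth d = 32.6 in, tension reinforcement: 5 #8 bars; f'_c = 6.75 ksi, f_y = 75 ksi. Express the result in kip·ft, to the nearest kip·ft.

A_s = 5 × 0.79 = 3.95 in².
T = A_s f_y = 3.95 × 75 = 296.25 kips.
a = T/(0.85 f'_c b) = 296.25/(0.85 × 6.75 × 14) = 3.688 in.
M_n = T(d − a/2) = 296.25 × (32.6 − 1.844) = 9111.5 kip·in = 9111.5/12 = 759.29 kip·ft.

M_n ≈ 759 kip·ft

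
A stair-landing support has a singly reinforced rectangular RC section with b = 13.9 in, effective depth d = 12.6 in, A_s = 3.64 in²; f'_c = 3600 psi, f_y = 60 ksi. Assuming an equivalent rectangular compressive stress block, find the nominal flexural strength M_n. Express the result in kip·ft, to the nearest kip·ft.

T = A_s f_y = 3.64 × 60 = 218.4 kips.
a = T/(0.85 f'_c b) = 218.4/(0.85 × 3.6 × 13.9) = 5.135 in.
M_n = T(d − a/2) = 218.4 × (12.6 − 2.5675) = 2191.1 kip·in = 2191.1/12 = 182.59 kip·ft.

M_n ≈ 183 kip·ft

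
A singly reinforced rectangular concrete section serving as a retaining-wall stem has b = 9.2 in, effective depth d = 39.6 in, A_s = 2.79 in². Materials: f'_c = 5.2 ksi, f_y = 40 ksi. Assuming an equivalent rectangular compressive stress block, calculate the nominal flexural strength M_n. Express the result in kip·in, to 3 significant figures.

T = A_s f_y = 2.79 × 40 = 111.6 kips.
a = T/(0.85 f'_c b) = 111.6/(0.85 × 5.2 × 9.2) = 2.744 in.
M_n = T(d − a/2) = 111.6 × (39.6 − 1.372) = 4266.2 kip·in.

M_n ≈ 4270 kip·in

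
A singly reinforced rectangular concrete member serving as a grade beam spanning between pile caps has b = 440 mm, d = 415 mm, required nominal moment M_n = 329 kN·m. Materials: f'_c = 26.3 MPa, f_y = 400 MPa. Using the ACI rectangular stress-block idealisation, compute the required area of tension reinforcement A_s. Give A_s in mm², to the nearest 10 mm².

With M_n = 0.85 f'_c a b (d − a/2), solve the quadratic for a:
a = d − √(d² − 2M_n/(0.85 f'_c b)) = 415 − √(415² − 2 × 329×10⁶/(0.85 × 26.3 × 440)) = 90.46 mm.
A_s = 0.85 f'_c a b / f_y = 0.85 × 26.3 × 90.46 × 440 / 400 = 2224.5 mm².

A_s ≈ 2220 mm²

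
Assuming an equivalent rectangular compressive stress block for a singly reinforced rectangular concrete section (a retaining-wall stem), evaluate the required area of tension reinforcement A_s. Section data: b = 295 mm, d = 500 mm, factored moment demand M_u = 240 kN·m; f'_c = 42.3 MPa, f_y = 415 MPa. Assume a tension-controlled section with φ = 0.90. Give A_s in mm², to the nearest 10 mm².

A_s ≈ 1360 mm²

M_n = M_u/φ = 240/0.90 = 266.667 kN·m.
With M_n = 0.85 f'_c a b (d − a/2), solve the quadratic for a:
a = d − √(d² − 2M_n/(0.85 f'_c b)) = 500 − √(500² − 2 × 266.667×10⁶/(0.85 × 42.3 × 295)) = 53.10 mm.
A_s = 0.85 f'_c a b / f_y = 0.85 × 42.3 × 53.10 × 295 / 415 = 1357.1 mm².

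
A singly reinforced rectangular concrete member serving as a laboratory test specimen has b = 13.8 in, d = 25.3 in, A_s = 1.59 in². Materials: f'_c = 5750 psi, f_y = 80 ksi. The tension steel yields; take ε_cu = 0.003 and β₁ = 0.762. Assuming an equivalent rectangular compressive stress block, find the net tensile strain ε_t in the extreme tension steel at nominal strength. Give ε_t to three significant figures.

ε_t ≈ 0.0277

a = A_s f_y/(0.85 f'_c b) = 1.886 in.
β₁ = 0.762, so c = a/β₁ = 1.886/0.762 = 2.475 in.
From the linear strain diagram with ε_cu = 0.003: ε_t = 0.003 (d − c)/c = 0.003 × (25.3 − 2.475)/2.475 = 0.0277.
Since ε_t ≥ 0.005, the section is tension-controlled.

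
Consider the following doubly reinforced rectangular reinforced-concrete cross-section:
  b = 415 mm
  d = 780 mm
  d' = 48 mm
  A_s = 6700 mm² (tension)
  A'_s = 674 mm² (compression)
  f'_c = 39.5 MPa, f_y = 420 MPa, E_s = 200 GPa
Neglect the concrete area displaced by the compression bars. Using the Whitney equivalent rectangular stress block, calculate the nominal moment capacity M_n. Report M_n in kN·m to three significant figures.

Assume both tension and compression steel yield.
Net tension couple steel: A_s − A'_s = 6026 mm².
a = (A_s − A'_s) f_y / (0.85 f'_c b) = 2530920/(0.85 × 39.5 × 415) = 181.64 mm.
c = a/β₁ = 181.64/0.768 = 236.51 mm; ε'_s = 0.003(c − d')/c = 0.0024 ≥ f_y/E_s = 0.0021, so compression steel does yield.
M_n = (A_s − A'_s) f_y (d − a/2) + A'_s f_y (d − d') = [2530920 × (780 − 90.82) + 283080 × (780 − 48)] × 10⁻⁶ = 1744.26 + 207.21 = 1951.47 kN·m.

M_n ≈ 1950 kN·m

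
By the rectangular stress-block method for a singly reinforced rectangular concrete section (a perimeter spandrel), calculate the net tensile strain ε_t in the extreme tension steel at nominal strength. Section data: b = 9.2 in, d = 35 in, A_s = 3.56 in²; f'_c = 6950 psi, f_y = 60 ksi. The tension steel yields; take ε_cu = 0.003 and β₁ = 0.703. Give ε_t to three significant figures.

ε_t ≈ 0.0158

a = A_s f_y/(0.85 f'_c b) = 3.930 in.
β₁ = 0.703, so c = a/β₁ = 3.930/0.703 = 5.590 in.
From the linear strain diagram with ε_cu = 0.003: ε_t = 0.003 (d − c)/c = 0.003 × (35 − 5.590)/5.590 = 0.0158.
Since ε_t ≥ 0.005, the section is tension-controlled.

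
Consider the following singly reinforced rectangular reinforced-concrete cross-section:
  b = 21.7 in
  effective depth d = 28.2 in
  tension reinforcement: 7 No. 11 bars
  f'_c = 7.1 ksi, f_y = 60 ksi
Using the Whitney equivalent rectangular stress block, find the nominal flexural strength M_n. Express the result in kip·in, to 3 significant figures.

M_n ≈ 16800 kip·in

A_s = 7 × 1.56 = 10.92 in².
T = A_s f_y = 10.92 × 60 = 655.2 kips.
a = T/(0.85 f'_c b) = 655.2/(0.85 × 7.1 × 21.7) = 5.003 in.
M_n = T(d − a/2) = 655.2 × (28.2 − 2.5015) = 16837.7 kip·in.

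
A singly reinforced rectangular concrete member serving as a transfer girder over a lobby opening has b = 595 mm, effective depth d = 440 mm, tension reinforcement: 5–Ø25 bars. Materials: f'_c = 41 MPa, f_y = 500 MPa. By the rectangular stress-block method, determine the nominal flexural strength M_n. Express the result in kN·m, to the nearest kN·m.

M_n ≈ 504 kN·m

A_s = 5 × 491 = 2455 mm².
T = A_s f_y = 2455 × 500 = 1227500 N = 1227.5 kN.
From C = T: a = T/(0.85 f'_c b) = 1227500/(0.85 × 41 × 595) = 59.20 mm.
M_n = T(d − a/2) = 1227.5 kN × (440 − 29.6) mm = 503.77 kN·m.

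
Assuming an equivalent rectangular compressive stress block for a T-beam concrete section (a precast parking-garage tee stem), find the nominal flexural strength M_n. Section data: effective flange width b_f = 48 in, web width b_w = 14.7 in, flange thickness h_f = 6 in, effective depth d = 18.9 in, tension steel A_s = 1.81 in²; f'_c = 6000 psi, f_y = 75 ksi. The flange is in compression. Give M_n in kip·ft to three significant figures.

Tension: T = A_s f_y = 1.81 × 75 = 135.75 kips.
Try a within the flange: a = T/(0.85 f'_c b_f) = 135.75/(0.85 × 6 × 48) = 0.555 in.
Since a = 0.555 ≤ h_f = 6 in, the stress block lies entirely in the flange; analyse as a rectangular beam of width b_f.
M_n = T(d − a/2) = 135.75 × (18.9 − 0.2775) = 2528.0 kip·in.
M_n = 2528.0/12 = 210.67 kip·ft.

M_n ≈ 211 kip·ft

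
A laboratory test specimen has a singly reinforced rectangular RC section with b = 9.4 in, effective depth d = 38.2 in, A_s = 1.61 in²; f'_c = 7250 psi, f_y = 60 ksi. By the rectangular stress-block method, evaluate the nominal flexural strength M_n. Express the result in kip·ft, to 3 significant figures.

T = A_s f_y = 1.61 × 60 = 96.6 kips.
a = T/(0.85 f'_c b) = 96.6/(0.85 × 7.25 × 9.4) = 1.668 in.
M_n = T(d − a/2) = 96.6 × (38.2 − 0.834) = 3609.6 kip·in = 3609.6/12 = 300.80 kip·ft.

M_n ≈ 301 kip·ft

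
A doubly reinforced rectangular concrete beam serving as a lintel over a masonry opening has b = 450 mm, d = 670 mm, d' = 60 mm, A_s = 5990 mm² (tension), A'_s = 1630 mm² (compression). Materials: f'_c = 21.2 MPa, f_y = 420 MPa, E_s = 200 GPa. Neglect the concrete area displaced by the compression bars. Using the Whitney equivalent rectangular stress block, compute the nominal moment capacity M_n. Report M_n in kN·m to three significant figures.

M_n ≈ 1440 kN·m

Assume both tension and compression steel yield.
Net tension couple steel: A_s − A'_s = 4360 mm².
a = (A_s − A'_s) f_y / (0.85 f'_c b) = 1831200/(0.85 × 21.2 × 450) = 225.82 mm.
c = a/β₁ = 225.82/0.85 = 265.67 mm; ε'_s = 0.003(c − d')/c = 0.0023 ≥ f_y/E_s = 0.0021, so compression steel does yield.
M_n = (A_s − A'_s) f_y (d − a/2) + A'_s f_y (d − d') = [1831200 × (670 − 112.91) + 684600 × (670 − 60)] × 10⁻⁶ = 1020.14 + 417.61 = 1437.75 kN·m.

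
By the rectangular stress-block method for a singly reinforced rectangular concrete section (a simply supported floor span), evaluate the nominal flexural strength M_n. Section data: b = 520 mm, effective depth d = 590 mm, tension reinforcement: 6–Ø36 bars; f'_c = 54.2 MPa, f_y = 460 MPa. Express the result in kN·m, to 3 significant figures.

M_n ≈ 1490 kN·m

A_s = 6 × 1018 = 6108 mm².
T = A_s f_y = 6108 × 460 = 2809680 N = 2809.68 kN.
From C = T: a = T/(0.85 f'_c b) = 2809680/(0.85 × 54.2 × 520) = 117.28 mm.
M_n = T(d − a/2) = 2809.68 kN × (590 − 58.64) mm = 1492.95 kN·m.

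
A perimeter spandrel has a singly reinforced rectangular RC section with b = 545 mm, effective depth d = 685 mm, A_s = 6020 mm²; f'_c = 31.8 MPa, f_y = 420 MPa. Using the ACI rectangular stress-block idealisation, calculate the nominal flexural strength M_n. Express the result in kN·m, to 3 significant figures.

M_n ≈ 1510 kN·m

T = A_s f_y = 6020 × 420 = 2528400 N = 2528.4 kN.
From C = T: a = T/(0.85 f'_c b) = 2528400/(0.85 × 31.8 × 545) = 171.63 mm.
M_n = T(d − a/2) = 2528.4 kN × (685 − 85.815) mm = 1514.98 kN·m.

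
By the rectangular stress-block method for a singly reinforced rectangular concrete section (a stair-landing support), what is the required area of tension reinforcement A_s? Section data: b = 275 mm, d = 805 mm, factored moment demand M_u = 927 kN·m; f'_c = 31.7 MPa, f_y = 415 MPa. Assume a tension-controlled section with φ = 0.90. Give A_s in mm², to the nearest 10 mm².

A_s ≈ 3510 mm²

M_n = M_u/φ = 927/0.90 = 1030 kN·m.
With M_n = 0.85 f'_c a b (d − a/2), solve the quadratic for a:
a = d − √(d² − 2M_n/(0.85 f'_c b)) = 805 − √(805² − 2 × 1030×10⁶/(0.85 × 31.7 × 275)) = 196.71 mm.
A_s = 0.85 f'_c a b / f_y = 0.85 × 31.7 × 196.71 × 275 / 415 = 3512.3 mm².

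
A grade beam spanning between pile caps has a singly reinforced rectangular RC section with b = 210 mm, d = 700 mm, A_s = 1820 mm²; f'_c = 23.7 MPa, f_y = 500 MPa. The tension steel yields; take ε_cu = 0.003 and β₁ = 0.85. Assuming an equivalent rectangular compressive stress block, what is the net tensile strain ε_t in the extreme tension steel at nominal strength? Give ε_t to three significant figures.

a = A_s f_y/(0.85 f'_c b) = 215.11 mm.
β₁ = 0.85, so c = a/β₁ = 215.11/0.85 = 253.07 mm.
From the linear strain diagram with ε_cu = 0.003: ε_t = 0.003 (d − c)/c = 0.003 × (700 − 253.07)/253.07 = 0.00530.
Since ε_t ≥ 0.005, the section is tension-controlled.

ε_t ≈ 0.00530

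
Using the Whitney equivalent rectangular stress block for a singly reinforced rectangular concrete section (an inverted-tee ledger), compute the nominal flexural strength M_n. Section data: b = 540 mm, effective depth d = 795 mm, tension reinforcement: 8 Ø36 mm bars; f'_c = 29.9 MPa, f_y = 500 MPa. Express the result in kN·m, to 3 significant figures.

M_n ≈ 2630 kN·m

A_s = 8 × 1018 = 8144 mm².
T = A_s f_y = 8144 × 500 = 4072000 N = 4072 kN.
From C = T: a = T/(0.85 f'_c b) = 4072000/(0.85 × 29.9 × 540) = 296.70 mm.
M_n = T(d − a/2) = 4072 kN × (795 − 148.35) mm = 2633.16 kN·m.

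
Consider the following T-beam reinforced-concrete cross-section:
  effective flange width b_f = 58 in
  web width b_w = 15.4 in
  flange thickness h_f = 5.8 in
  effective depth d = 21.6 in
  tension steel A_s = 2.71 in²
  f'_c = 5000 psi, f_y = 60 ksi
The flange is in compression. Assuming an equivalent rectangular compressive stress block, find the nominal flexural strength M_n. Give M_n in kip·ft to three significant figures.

M_n ≈ 288 kip·ft

Tension: T = A_s f_y = 2.71 × 60 = 162.6 kips.
Try a within the flange: a = T/(0.85 f'_c b_f) = 162.6/(0.85 × 5 × 58) = 0.660 in.
Since a = 0.660 ≤ h_f = 5.8 in, the stress block lies entirely in the flange; analyse as a rectangular beam of width b_f.
M_n = T(d − a/2) = 162.6 × (21.6 − 0.33) = 3458.5 kip·in.
M_n = 3458.5/12 = 288.21 kip·ft.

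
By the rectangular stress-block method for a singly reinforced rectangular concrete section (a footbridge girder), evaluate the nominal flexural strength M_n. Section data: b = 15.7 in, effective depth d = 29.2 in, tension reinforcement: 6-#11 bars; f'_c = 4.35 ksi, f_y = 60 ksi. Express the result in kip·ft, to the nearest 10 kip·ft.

A_s = 6 × 1.56 = 9.36 in².
T = A_s f_y = 9.36 × 60 = 561.6 kips.
a = T/(0.85 f'_c b) = 561.6/(0.85 × 4.35 × 15.7) = 9.674 in.
M_n = T(d − a/2) = 561.6 × (29.2 − 4.837) = 13682.3 kip·in = 13682.3/12 = 1140.19 kip·ft.

M_n ≈ 1140 kip·ft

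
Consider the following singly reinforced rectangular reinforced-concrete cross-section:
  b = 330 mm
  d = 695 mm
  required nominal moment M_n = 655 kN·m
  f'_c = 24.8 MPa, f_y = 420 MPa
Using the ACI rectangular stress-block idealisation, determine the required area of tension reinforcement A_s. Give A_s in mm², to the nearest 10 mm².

A_s ≈ 2520 mm²

With M_n = 0.85 f'_c a b (d − a/2), solve the quadratic for a:
a = d − √(d² − 2M_n/(0.85 f'_c b)) = 695 − √(695² − 2 × 655×10⁶/(0.85 × 24.8 × 330)) = 152.13 mm.
A_s = 0.85 f'_c a b / f_y = 0.85 × 24.8 × 152.13 × 330 / 420 = 2519.7 mm².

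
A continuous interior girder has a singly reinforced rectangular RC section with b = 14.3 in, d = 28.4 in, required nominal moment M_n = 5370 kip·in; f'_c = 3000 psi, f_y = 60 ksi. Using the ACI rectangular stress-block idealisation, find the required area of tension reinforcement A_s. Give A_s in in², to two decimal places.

From M_n = 0.85 f'_c a b (d − a/2):
a = d − √(d² − 2M_n/(0.85 f'_c b)) = 28.4 − √(28.4² − 2 × 5370/(0.85 × 3 × 14.3)) = 5.772 in.
A_s = 0.85 f'_c a b / f_y = 0.85 × 3 × 5.772 × 14.3 / 60 = 3.508 in².

A_s ≈ 3.51 in²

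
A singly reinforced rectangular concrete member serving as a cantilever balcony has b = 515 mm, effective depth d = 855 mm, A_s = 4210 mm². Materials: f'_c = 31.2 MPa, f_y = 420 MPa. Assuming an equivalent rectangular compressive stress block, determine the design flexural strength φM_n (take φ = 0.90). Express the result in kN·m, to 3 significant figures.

φM_n ≈ 1260 kN·m

T = A_s f_y = 4210 × 420 = 1768200 N = 1768.2 kN.
From C = T: a = T/(0.85 f'_c b) = 1768200/(0.85 × 31.2 × 515) = 129.46 mm.
M_n = T(d − a/2) = 1768.2 kN × (855 − 64.73) mm = 1397.36 kN·m.
φM_n = 0.90 × 1397.36 = 1257.62 kN·m.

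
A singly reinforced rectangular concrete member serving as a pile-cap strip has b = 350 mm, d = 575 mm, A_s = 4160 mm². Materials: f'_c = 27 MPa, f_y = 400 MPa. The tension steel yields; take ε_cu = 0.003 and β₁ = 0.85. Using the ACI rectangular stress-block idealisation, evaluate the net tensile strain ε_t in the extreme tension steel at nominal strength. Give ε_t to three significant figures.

a = A_s f_y/(0.85 f'_c b) = 207.16 mm.
β₁ = 0.85, so c = a/β₁ = 207.16/0.85 = 243.72 mm.
From the linear strain diagram with ε_cu = 0.003: ε_t = 0.003 (d − c)/c = 0.003 × (575 − 243.72)/243.72 = 0.00408.
ε_t is between 0.004 and 0.005 — transition zone.

ε_t ≈ 0.00408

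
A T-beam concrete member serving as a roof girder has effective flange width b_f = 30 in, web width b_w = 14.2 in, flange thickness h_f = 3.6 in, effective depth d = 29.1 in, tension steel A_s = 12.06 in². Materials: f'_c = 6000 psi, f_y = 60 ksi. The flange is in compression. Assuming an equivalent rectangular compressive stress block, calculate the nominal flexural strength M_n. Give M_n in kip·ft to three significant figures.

Tension: T = A_s f_y = 12.06 × 60 = 723.6 kips.
Try a within the flange: a = T/(0.85 f'_c b_f) = 723.6/(0.85 × 6 × 30) = 4.729 in.
a = 4.729 > h_f = 3.6 in: the block extends into the web. Split into flange-overhang and web parts.
C_f = 0.85 f'_c (b_f − b_w) h_f = 0.85 × 6 × (30 − 14.2) × 3.6 = 290.1 kips.
Remaining web compression depth: a_w = (T − C_f)/(0.85 f'_c b_w) = (723.6 − 290.1)/(0.85 × 6 × 14.2) = 5.986 in.
M_n = C_f(d − h_f/2) + (T − C_f)(d − a_w/2) = 290.1 × (29.1 − 1.8) + 433.5 × (29.1 − 2.993) = 7919.7 + 11317.4 = 19237.1 kip·in.
M_n = 19237.1/12 = 1603.09 kip·ft.

M_n ≈ 1600 kip·ft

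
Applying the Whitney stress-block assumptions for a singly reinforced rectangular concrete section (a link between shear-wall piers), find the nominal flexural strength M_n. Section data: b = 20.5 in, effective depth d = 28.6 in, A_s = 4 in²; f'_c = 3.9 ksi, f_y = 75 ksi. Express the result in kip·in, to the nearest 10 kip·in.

T = A_s f_y = 4 × 75 = 300 kips.
a = T/(0.85 f'_c b) = 300/(0.85 × 3.9 × 20.5) = 4.415 in.
M_n = T(d − a/2) = 300 × (28.6 − 2.2075) = 7917.8 kip·in.

M_n ≈ 7920 kip·in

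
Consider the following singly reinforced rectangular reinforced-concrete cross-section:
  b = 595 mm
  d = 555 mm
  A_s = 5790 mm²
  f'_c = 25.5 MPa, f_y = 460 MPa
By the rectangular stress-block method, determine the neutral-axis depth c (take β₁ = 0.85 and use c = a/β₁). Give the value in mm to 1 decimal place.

c ≈ 243.0 mm

T = A_s f_y = 5790 × 460 = 2663400 N = 2663.4 kN.
Setting C = 0.85 f'_c a b equal to T: a = 2663400/(0.85 × 25.5 × 595) = 206.519 mm.
With β₁ = 0.85, c = a/β₁ = 206.519/0.85 = 243.0 mm.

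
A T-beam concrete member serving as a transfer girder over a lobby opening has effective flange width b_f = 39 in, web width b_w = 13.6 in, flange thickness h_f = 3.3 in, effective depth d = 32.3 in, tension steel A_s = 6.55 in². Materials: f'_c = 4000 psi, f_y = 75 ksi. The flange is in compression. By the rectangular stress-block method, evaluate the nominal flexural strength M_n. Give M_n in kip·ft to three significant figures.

M_n ≈ 1240 kip·ft

Tension: T = A_s f_y = 6.55 × 75 = 491.25 kips.
Try a within the flange: a = T/(0.85 f'_c b_f) = 491.25/(0.85 × 4 × 39) = 3.705 in.
a = 3.705 > h_f = 3.3 in: the block extends into the web. Split into flange-overhang and web parts.
C_f = 0.85 f'_c (b_f − b_w) h_f = 0.85 × 4 × (39 − 13.6) × 3.3 = 285.0 kips.
Remaining web compression depth: a_w = (T − C_f)/(0.85 f'_c b_w) = (491.25 − 285.0)/(0.85 × 4 × 13.6) = 4.460 in.
M_n = C_f(d − h_f/2) + (T − C_f)(d − a_w/2) = 285.0 × (32.3 − 1.65) + 206.25 × (32.3 − 2.23) = 8735.3 + 6201.9 = 14937.2 kip·in.
M_n = 14937.2/12 = 1244.77 kip·ft.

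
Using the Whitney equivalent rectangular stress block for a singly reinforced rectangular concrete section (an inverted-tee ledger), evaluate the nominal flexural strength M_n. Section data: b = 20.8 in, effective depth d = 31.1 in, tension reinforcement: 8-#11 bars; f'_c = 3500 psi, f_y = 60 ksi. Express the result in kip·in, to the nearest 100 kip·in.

M_n ≈ 18800 kip·in

A_s = 8 × 1.56 = 12.48 in².
T = A_s f_y = 12.48 × 60 = 748.8 kips.
a = T/(0.85 f'_c b) = 748.8/(0.85 × 3.5 × 20.8) = 12.101 in.
M_n = T(d − a/2) = 748.8 × (31.1 − 6.0505) = 18757.1 kip·in.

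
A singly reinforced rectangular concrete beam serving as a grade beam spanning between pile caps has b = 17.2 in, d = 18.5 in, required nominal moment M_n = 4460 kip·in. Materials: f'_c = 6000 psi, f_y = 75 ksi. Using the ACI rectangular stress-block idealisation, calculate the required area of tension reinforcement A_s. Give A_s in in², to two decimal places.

A_s ≈ 3.50 in²

From M_n = 0.85 f'_c a b (d − a/2):
a = d − √(d² − 2M_n/(0.85 f'_c b)) = 18.5 − √(18.5² − 2 × 4460/(0.85 × 6 × 17.2)) = 2.990 in.
A_s = 0.85 f'_c a b / f_y = 0.85 × 6 × 2.990 × 17.2 / 75 = 3.497 in².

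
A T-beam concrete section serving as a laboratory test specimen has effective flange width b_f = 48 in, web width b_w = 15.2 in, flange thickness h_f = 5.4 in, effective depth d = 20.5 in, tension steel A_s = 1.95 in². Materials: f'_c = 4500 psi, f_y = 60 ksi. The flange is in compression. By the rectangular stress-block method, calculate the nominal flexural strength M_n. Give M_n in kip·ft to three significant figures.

M_n ≈ 197 kip·ft

Tension: T = A_s f_y = 1.95 × 60 = 117 kips.
Try a within the flange: a = T/(0.85 f'_c b_f) = 117/(0.85 × 4.5 × 48) = 0.637 in.
Since a = 0.637 ≤ h_f = 5.4 in, the stress block lies entirely in the flange; analyse as a rectangular beam of width b_f.
M_n = T(d − a/2) = 117 × (20.5 − 0.3185) = 2361.2 kip·in.
M_n = 2361.2/12 = 196.77 kip·ft.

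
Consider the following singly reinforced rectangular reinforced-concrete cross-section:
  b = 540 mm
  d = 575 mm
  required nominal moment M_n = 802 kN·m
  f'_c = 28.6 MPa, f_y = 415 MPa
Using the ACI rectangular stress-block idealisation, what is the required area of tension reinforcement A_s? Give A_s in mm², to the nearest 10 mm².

With M_n = 0.85 f'_c a b (d − a/2), solve the quadratic for a:
a = d − √(d² − 2M_n/(0.85 f'_c b)) = 575 − √(575² − 2 × 802×10⁶/(0.85 × 28.6 × 540)) = 118.45 mm.
A_s = 0.85 f'_c a b / f_y = 0.85 × 28.6 × 118.45 × 540 / 415 = 3746.8 mm².

A_s ≈ 3750 mm²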